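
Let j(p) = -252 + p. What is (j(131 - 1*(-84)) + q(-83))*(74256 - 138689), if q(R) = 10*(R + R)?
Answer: 109342801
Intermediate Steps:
q(R) = 20*R (q(R) = 10*(2*R) = 20*R)
(j(131 - 1*(-84)) + q(-83))*(74256 - 138689) = ((-252 + (131 - 1*(-84))) + 20*(-83))*(74256 - 138689) = ((-252 + (131 + 84)) - 1660)*(-64433) = ((-252 + 215) - 1660)*(-64433) = (-37 - 1660)*(-64433) = -1697*(-64433) = 109342801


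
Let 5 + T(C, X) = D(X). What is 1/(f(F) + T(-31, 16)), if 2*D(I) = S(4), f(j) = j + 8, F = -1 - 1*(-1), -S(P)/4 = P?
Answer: -⅕ ≈ -0.20000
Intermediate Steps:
S(P) = -4*P
F = 0 (F = -1 + 1 = 0)
f(j) = 8 + j
D(I) = -8 (D(I) = (-4*4)/2 = (½)*(-16) = -8)
T(C, X) = -13 (T(C, X) = -5 - 8 = -13)
1/(f(F) + T(-31, 16)) = 1/((8 + 0) - 13) = 1/(8 - 13) = 1/(-5) = -⅕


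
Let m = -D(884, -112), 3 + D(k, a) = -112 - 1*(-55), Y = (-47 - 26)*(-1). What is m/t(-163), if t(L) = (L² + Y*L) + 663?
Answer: 20/5111 ≈ 0.0039131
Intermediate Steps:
Y = 73 (Y = -73*(-1) = 73)
D(k, a) = -60 (D(k, a) = -3 + (-112 - 1*(-55)) = -3 + (-112 + 55) = -3 - 57 = -60)
m = 60 (m = -1*(-60) = 60)
t(L) = 663 + L² + 73*L (t(L) = (L² + 73*L) + 663 = 663 + L² + 73*L)
m/t(-163) = 60/(663 + (-163)² + 73*(-163)) = 60/(663 + 26569 - 11899) = 60/15333 = 60*(1/15333) = 20/5111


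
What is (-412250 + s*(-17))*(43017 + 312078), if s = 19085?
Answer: -261596711025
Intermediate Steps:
(-412250 + s*(-17))*(43017 + 312078) = (-412250 + 19085*(-17))*(43017 + 312078) = (-412250 - 324445)*355095 = -736695*355095 = -261596711025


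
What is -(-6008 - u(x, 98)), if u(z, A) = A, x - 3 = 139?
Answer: 6106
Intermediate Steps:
x = 142 (x = 3 + 139 = 142)
-(-6008 - u(x, 98)) = -(-6008 - 1*98) = -(-6008 - 98) = -1*(-6106) = 6106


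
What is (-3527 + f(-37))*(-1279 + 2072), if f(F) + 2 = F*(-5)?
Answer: -2651792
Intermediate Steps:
f(F) = -2 - 5*F (f(F) = -2 + F*(-5) = -2 - 5*F)
(-3527 + f(-37))*(-1279 + 2072) = (-3527 + (-2 - 5*(-37)))*(-1279 + 2072) = (-3527 + (-2 + 185))*793 = (-3527 + 183)*793 = -3344*793 = -2651792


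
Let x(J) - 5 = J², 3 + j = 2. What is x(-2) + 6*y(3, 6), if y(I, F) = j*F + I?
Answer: -9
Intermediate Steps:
j = -1 (j = -3 + 2 = -1)
y(I, F) = I - F (y(I, F) = -F + I = I - F)
x(J) = 5 + J²
x(-2) + 6*y(3, 6) = (5 + (-2)²) + 6*(3 - 1*6) = (5 + 4) + 6*(3 - 6) = 9 + 6*(-3) = 9 - 18 = -9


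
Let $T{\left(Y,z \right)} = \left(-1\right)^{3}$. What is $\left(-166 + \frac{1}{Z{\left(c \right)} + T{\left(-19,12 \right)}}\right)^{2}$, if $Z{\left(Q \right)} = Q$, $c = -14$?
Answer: $\frac{6205081}{225} \approx 27578.0$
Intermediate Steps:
$T{\left(Y,z \right)} = -1$
$\left(-166 + \frac{1}{Z{\left(c \right)} + T{\left(-19,12 \right)}}\right)^{2} = \left(-166 + \frac{1}{-14 - 1}\right)^{2} = \left(-166 + \frac{1}{-15}\right)^{2} = \left(-166 - \frac{1}{15}\right)^{2} = \left(- \frac{2491}{15}\right)^{2} = \frac{6205081}{225}$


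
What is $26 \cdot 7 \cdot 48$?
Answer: $8736$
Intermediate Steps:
$26 \cdot 7 \cdot 48 = 182 \cdot 48 = 8736$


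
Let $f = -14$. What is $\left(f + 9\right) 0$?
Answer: $0$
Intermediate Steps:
$\left(f + 9\right) 0 = \left(-14 + 9\right) 0 = \left(-5\right) 0 = 0$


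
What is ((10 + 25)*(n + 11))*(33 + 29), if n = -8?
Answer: 6510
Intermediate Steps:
((10 + 25)*(n + 11))*(33 + 29) = ((10 + 25)*(-8 + 11))*(33 + 29) = (35*3)*62 = 105*62 = 6510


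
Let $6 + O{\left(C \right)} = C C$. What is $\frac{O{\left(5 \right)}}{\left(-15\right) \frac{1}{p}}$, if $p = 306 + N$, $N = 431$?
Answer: $- \frac{14003}{15} \approx -933.53$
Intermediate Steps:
$p = 737$ ($p = 306 + 431 = 737$)
$O{\left(C \right)} = -6 + C^{2}$ ($O{\left(C \right)} = -6 + C C = -6 + C^{2}$)
$\frac{O{\left(5 \right)}}{\left(-15\right) \frac{1}{p}} = \frac{-6 + 5^{2}}{\left(-15\right) \frac{1}{737}} = \frac{-6 + 25}{\left(-15\right) \frac{1}{737}} = \frac{19}{- \frac{15}{737}} = 19 \left(- \frac{737}{15}\right) = - \frac{14003}{15}$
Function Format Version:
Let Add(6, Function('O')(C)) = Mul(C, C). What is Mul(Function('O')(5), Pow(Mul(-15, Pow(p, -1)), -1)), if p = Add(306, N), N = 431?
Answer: Rational(-14003, 15) ≈ -933.53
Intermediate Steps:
p = 737 (p = Add(306, 431) = 737)
Function('O')(C) = Add(-6, Pow(C, 2)) (Function('O')(C) = Add(-6, Mul(C, C)) = Add(-6, Pow(C, 2)))
Mul(Function('O')(5), Pow(Mul(-15, Pow(p, -1)), -1)) = Mul(Add(-6, Pow(5, 2)), Pow(Mul(-15, Pow(737, -1)), -1)) = Mul(Add(-6, 25), Pow(Mul(-15, Rational(1, 737)), -1)) = Mul(19, Pow(Rational(-15, 737), -1)) = Mul(19, Rational(-737, 15)) = Rational(-14003, 15)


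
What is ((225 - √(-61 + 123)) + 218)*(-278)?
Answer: -123154 + 278*√62 ≈ -1.2097e+5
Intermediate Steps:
((225 - √(-61 + 123)) + 218)*(-278) = ((225 - √62) + 218)*(-278) = (443 - √62)*(-278) = -123154 + 278*√62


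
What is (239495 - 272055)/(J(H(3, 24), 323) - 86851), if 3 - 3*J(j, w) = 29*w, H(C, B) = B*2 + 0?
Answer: 97680/269917 ≈ 0.36189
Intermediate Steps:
H(C, B) = 2*B (H(C, B) = 2*B + 0 = 2*B)
J(j, w) = 1 - 29*w/3
(239495 - 272055)/(J(H(3, 24), 323) - 86851) = (239495 - 272055)/((1 - 29/3*323) - 86851) = -32560/((1 - 9367/3) - 86851) = -32560/(-9364/3 - 86851) = -32560/(-269917/3) = -32560*(-3/269917) = 97680/269917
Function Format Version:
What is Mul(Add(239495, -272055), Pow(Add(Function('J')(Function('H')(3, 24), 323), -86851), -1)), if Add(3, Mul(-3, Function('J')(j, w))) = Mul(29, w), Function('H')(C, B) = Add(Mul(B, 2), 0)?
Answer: Rational(97680, 269917) ≈ 0.36189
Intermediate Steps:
Function('H')(C, B) = Mul(2, B) (Function('H')(C, B) = Add(Mul(2, B), 0) = Mul(2, B))
Function('J')(j, w) = Add(1, Mul(Rational(-29, 3), w)) (Function('J')(j, w) = Add(1, Mul(Rational(-1, 3), Mul(29, w))) = Add(1, Mul(Rational(-29, 3), w)))
Mul(Add(239495, -272055), Pow(Add(Function('J')(Function('H')(3, 24), 323), -86851), -1)) = Mul(Add(239495, -272055), Pow(Add(Add(1, Mul(Rational(-29, 3), 323)), -86851), -1)) = Mul(-32560, Pow(Add(Add(1, Rational(-9367, 3)), -86851), -1)) = Mul(-32560, Pow(Add(Rational(-9364, 3), -86851), -1)) = Mul(-32560, Pow(Rational(-269917, 3), -1)) = Mul(-32560, Rational(-3, 269917)) = Rational(97680, 269917)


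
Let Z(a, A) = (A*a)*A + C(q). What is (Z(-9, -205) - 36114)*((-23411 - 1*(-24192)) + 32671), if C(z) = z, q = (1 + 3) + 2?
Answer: -13860267516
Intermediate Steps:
q = 6 (q = 4 + 2 = 6)
Z(a, A) = 6 + a*A**2 (Z(a, A) = (A*a)*A + 6 = a*A**2 + 6 = 6 + a*A**2)
(Z(-9, -205) - 36114)*((-23411 - 1*(-24192)) + 32671) = ((6 - 9*(-205)**2) - 36114)*((-23411 - 1*(-24192)) + 32671) = ((6 - 9*42025) - 36114)*((-23411 + 24192) + 32671) = ((6 - 378225) - 36114)*(781 + 32671) = (-378219 - 36114)*33452 = -414333*33452 = -13860267516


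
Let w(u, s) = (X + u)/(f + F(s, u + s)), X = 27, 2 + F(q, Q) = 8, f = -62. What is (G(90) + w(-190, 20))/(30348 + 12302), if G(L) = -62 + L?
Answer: 1731/2388400 ≈ 0.00072475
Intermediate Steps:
F(q, Q) = 6 (F(q, Q) = -2 + 8 = 6)
w(u, s) = -27/56 - u/56 (w(u, s) = (27 + u)/(-62 + 6) = (27 + u)/(-56) = (27 + u)*(-1/56) = -27/56 - u/56)
(G(90) + w(-190, 20))/(30348 + 12302) = ((-62 + 90) + (-27/56 - 1/56*(-190)))/(30348 + 12302) = (28 + (-27/56 + 95/28))/42650 = (28 + 163/56)*(1/42650) = (1731/56)*(1/42650) = 1731/2388400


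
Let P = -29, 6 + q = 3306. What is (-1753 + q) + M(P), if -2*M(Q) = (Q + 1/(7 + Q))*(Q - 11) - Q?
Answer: 20935/22 ≈ 951.59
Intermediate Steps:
q = 3300 (q = -6 + 3306 = 3300)
M(Q) = Q/2 - (-11 + Q)*(Q + 1/(7 + Q))/2 (M(Q) = -((Q + 1/(7 + Q))*(Q - 11) - Q)/2 = -((Q + 1/(7 + Q))*(-11 + Q) - Q)/2 = -((-11 + Q)*(Q + 1/(7 + Q)) - Q)/2 = -(-Q + (-11 + Q)*(Q + 1/(7 + Q)))/2 = Q/2 - (-11 + Q)*(Q + 1/(7 + Q))/2)
(-1753 + q) + M(P) = (-1753 + 3300) + (11 - 1*(-29)**3 + 5*(-29)**2 + 83*(-29))/(2*(7 - 29)) = 1547 + (1/2)*(11 - 1*(-24389) + 5*841 - 2407)/(-22) = 1547 + (1/2)*(-1/22)*(11 + 24389 + 4205 - 2407) = 1547 + (1/2)*(-1/22)*26198 = 1547 - 13099/22 = 20935/22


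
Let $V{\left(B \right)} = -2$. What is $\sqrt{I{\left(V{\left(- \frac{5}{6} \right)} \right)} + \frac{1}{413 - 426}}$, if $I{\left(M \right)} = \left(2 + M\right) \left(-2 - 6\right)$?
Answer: $\frac{i \sqrt{13}}{13} \approx 0.27735 i$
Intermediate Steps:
$I{\left(M \right)} = -16 - 8 M$ ($I{\left(M \right)} = \left(2 + M\right) \left(-8\right) = -16 - 8 M$)
$\sqrt{I{\left(V{\left(- \frac{5}{6} \right)} \right)} + \frac{1}{413 - 426}} = \sqrt{\left(-16 - -16\right) + \frac{1}{413 - 426}} = \sqrt{\left(-16 + 16\right) + \frac{1}{-13}} = \sqrt{0 - \frac{1}{13}} = \sqrt{- \frac{1}{13}} = \frac{i \sqrt{13}}{13}$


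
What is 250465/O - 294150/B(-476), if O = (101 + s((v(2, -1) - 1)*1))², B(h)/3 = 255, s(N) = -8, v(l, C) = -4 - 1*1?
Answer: -52277725/147033 ≈ -355.55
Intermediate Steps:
v(l, C) = -5 (v(l, C) = -4 - 1 = -5)
B(h) = 765 (B(h) = 3*255 = 765)
O = 8649 (O = (101 - 8)² = 93² = 8649)
250465/O - 294150/B(-476) = 250465/8649 - 294150/765 = 250465*(1/8649) - 294150*1/765 = 250465/8649 - 19610/51 = -52277725/147033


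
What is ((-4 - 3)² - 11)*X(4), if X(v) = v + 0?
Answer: 152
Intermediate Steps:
X(v) = v
((-4 - 3)² - 11)*X(4) = ((-4 - 3)² - 11)*4 = ((-7)² - 11)*4 = (49 - 11)*4 = 38*4 = 152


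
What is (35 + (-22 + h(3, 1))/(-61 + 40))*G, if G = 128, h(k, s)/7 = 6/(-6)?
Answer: 97792/21 ≈ 4656.8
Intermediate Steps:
h(k, s) = -7 (h(k, s) = 7*(6/(-6)) = 7*(6*(-⅙)) = 7*(-1) = -7)
(35 + (-22 + h(3, 1))/(-61 + 40))*G = (35 + (-22 - 7)/(-61 + 40))*128 = (35 - 29/(-21))*128 = (35 - 29*(-1/21))*128 = (35 + 29/21)*128 = (764/21)*128 = 97792/21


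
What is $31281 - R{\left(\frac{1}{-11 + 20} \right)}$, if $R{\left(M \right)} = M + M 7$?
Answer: $\frac{281521}{9} \approx 31280.0$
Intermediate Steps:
$R{\left(M \right)} = 8 M$ ($R{\left(M \right)} = M + 7 M = 8 M$)
$31281 - R{\left(\frac{1}{-11 + 20} \right)} = 31281 - \frac{8}{-11 + 20} = 31281 - \frac{8}{9} = \frac{281521}{9}$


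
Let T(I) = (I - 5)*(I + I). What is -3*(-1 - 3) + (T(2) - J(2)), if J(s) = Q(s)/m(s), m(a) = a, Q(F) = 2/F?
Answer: -½ ≈ -0.50000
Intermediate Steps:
J(s) = 2/s² (J(s) = (2/s)/s = 2/s²)
T(I) = 2*I*(-5 + I) (T(I) = (-5 + I)*(2*I) = 2*I*(-5 + I))
-3*(-1 - 3) + (T(2) - J(2)) = -3*(-1 - 3) + (2*2*(-5 + 2) - 2/2²) = -3*(-4) + (2*2*(-3) - 2/4) = -3*(-4) + (-12 - 1*½) = 12 + (-12 - ½) = 12 - 25/2 = -½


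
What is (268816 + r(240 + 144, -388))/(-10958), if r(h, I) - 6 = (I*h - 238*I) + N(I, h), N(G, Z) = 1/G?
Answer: -82323511/4251704 ≈ -19.362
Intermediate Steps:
r(h, I) = 6 + 1/I - 238*I + I*h (r(h, I) = 6 + ((I*h - 238*I) + 1/I) = 6 + ((-238*I + I*h) + 1/I) = 6 + (1/I - 238*I + I*h) = 6 + 1/I - 238*I + I*h)
(268816 + r(240 + 144, -388))/(-10958) = (268816 + (6 + 1/(-388) - 238*(-388) - 388*(240 + 144)))/(-10958) = (268816 + (6 - 1/388 + 92344 - 388*384))*(-1/10958) = (268816 + (6 - 1/388 + 92344 - 148992))*(-1/10958) = (268816 - 21977097/388)*(-1/10958) = (82323511/388)*(-1/10958) = -82323511/4251704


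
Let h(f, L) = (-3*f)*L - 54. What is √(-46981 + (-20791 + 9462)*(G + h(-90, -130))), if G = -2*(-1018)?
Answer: √375146841 ≈ 19369.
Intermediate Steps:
G = 2036
h(f, L) = -54 - 3*L*f (h(f, L) = -3*L*f - 54 = -54 - 3*L*f)
√(-46981 + (-20791 + 9462)*(G + h(-90, -130))) = √(-46981 + (-20791 + 9462)*(2036 + (-54 - 3*(-130)*(-90)))) = √(-46981 - 11329*(2036 + (-54 - 35100))) = √(-46981 - 11329*(2036 - 35154)) = √(-46981 - 11329*(-33118)) = √(-46981 + 375193822) = √375146841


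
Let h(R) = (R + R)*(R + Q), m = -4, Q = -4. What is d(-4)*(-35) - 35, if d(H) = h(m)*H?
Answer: 8925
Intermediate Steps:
h(R) = 2*R*(-4 + R) (h(R) = (R + R)*(R - 4) = (2*R)*(-4 + R) = 2*R*(-4 + R))
d(H) = 64*H (d(H) = (2*(-4)*(-4 - 4))*H = (2*(-4)*(-8))*H = 64*H)
d(-4)*(-35) - 35 = (64*(-4))*(-35) - 35 = -256*(-35) - 35 = 8960 - 35 = 8925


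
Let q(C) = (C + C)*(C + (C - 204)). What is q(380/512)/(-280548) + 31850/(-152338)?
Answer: -18206022873545/87527672266752 ≈ -0.20800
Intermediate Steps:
q(C) = 2*C*(-204 + 2*C) (q(C) = (2*C)*(C + (-204 + C)) = (2*C)*(-204 + 2*C) = 2*C*(-204 + 2*C))
q(380/512)/(-280548) + 31850/(-152338) = (4*(380/512)*(-102 + 380/512))/(-280548) + 31850/(-152338) = (4*(380*(1/512))*(-102 + 380*(1/512)))*(-1/280548) + 31850*(-1/152338) = (4*(95/128)*(-102 + 95/128))*(-1/280548) - 15925/76169 = (4*(95/128)*(-12961/128))*(-1/280548) - 15925/76169 = -1231295/4096*(-1/280548) - 15925/76169 = 1231295/1149124608 - 15925/76169 = -18206022873545/87527672266752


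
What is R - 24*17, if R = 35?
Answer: -373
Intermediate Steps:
R - 24*17 = 35 - 24*17 = 35 - 408 = -373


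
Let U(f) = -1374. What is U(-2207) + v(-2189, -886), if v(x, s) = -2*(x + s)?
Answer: 4776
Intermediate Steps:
v(x, s) = -2*s - 2*x (v(x, s) = -2*(s + x) = -2*s - 2*x)
U(-2207) + v(-2189, -886) = -1374 + (-2*(-886) - 2*(-2189)) = -1374 + (1772 + 4378) = -1374 + 6150 = 4776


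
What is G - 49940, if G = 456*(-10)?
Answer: -54500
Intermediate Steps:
G = -4560
G - 49940 = -4560 - 49940 = -54500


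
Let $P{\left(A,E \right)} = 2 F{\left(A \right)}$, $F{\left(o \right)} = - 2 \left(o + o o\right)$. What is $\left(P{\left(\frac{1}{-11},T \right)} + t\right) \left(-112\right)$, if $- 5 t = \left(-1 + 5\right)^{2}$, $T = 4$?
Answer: $\frac{194432}{605} \approx 321.38$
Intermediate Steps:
$F{\left(o \right)} = - 2 o - 2 o^{2}$ ($F{\left(o \right)} = - 2 \left(o + o^{2}\right) = - 2 o - 2 o^{2}$)
$t = - \frac{16}{5}$ ($t = - \frac{\left(-1 + 5\right)^{2}}{5} = - \frac{4^{2}}{5} = \left(- \frac{1}{5}\right) 16 = - \frac{16}{5} \approx -3.2$)
$P{\left(A,E \right)} = - 4 A \left(1 + A\right)$ ($P{\left(A,E \right)} = 2 \left(- 2 A \left(1 + A\right)\right) = - 4 A \left(1 + A\right)$)
$\left(P{\left(\frac{1}{-11},T \right)} + t\right) \left(-112\right) = \left(- \frac{4 \left(1 + \frac{1}{-11}\right)}{-11} - \frac{16}{5}\right) \left(-112\right) = \left(\left(-4\right) \left(- \frac{1}{11}\right) \left(1 - \frac{1}{11}\right) - \frac{16}{5}\right) \left(-112\right) = \left(\left(-4\right) \left(- \frac{1}{11}\right) \frac{10}{11} - \frac{16}{5}\right) \left(-112\right) = \left(\frac{40}{121} - \frac{16}{5}\right) \left(-112\right) = \left(- \frac{1736}{605}\right) \left(-112\right) = \frac{194432}{605}$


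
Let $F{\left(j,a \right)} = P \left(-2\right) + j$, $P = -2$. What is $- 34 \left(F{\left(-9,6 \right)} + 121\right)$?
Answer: $-3944$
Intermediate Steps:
$F{\left(j,a \right)} = 4 + j$ ($F{\left(j,a \right)} = \left(-2\right) \left(-2\right) + j = 4 + j$)
$- 34 \left(F{\left(-9,6 \right)} + 121\right) = - 34 \left(\left(4 - 9\right) + 121\right) = - 34 \left(-5 + 121\right) = \left(-34\right) 116 = -3944$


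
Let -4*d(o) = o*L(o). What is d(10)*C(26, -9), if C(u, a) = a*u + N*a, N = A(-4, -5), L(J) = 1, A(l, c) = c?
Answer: 945/2 ≈ 472.50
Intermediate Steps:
N = -5
C(u, a) = -5*a + a*u (C(u, a) = a*u - 5*a = -5*a + a*u)
d(o) = -o/4
d(10)*C(26, -9) = (-1/4*10)*(-9*(-5 + 26)) = -(-45)*21/2 = -5/2*(-189) = 945/2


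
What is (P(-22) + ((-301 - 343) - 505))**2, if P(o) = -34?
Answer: 1399489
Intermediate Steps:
(P(-22) + ((-301 - 343) - 505))**2 = (-34 + ((-301 - 343) - 505))**2 = (-34 + (-644 - 505))**2 = (-34 - 1149)**2 = (-1183)**2 = 1399489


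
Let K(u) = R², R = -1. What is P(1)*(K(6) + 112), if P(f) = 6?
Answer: 678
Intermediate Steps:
K(u) = 1 (K(u) = (-1)² = 1)
P(1)*(K(6) + 112) = 6*(1 + 112) = 6*113 = 678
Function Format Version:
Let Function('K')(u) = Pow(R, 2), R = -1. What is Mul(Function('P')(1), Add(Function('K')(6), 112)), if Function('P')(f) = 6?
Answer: 678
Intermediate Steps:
Function('K')(u) = 1 (Function('K')(u) = Pow(-1, 2) = 1)
Mul(Function('P')(1), Add(Function('K')(6), 112)) = Mul(6, Add(1, 112)) = Mul(6, 113) = 678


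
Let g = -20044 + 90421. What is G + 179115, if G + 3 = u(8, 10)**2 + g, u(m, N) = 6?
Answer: 249525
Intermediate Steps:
g = 70377
G = 70410 (G = -3 + (6**2 + 70377) = -3 + (36 + 70377) = -3 + 70413 = 70410)
G + 179115 = 70410 + 179115 = 249525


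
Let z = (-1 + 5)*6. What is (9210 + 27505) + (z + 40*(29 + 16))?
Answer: 38539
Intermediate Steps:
z = 24 (z = 4*6 = 24)
(9210 + 27505) + (z + 40*(29 + 16)) = (9210 + 27505) + (24 + 40*(29 + 16)) = 36715 + (24 + 40*45) = 36715 + (24 + 1800) = 36715 + 1824 = 38539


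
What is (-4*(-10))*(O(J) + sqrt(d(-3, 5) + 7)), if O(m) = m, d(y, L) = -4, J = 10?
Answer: 400 + 40*sqrt(3) ≈ 469.28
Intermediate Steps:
(-4*(-10))*(O(J) + sqrt(d(-3, 5) + 7)) = (-4*(-10))*(10 + sqrt(-4 + 7)) = 40*(10 + sqrt(3)) = 400 + 40*sqrt(3)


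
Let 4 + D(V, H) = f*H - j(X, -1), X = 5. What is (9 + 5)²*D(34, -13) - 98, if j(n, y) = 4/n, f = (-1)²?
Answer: -17934/5 ≈ -3586.8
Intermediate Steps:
f = 1
D(V, H) = -24/5 + H (D(V, H) = -4 + (1*H - 4/5) = -4 + (H - 4/5) = -4 + (H - 1*⅘) = -4 + (H - ⅘) = -4 + (-⅘ + H) = -24/5 + H)
(9 + 5)²*D(34, -13) - 98 = (9 + 5)²*(-24/5 - 13) - 98 = 14²*(-89/5) - 98 = 196*(-89/5) - 98 = -17444/5 - 98 = -17934/5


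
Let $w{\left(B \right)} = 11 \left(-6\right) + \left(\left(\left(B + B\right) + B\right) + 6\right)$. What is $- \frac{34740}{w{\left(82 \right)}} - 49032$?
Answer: $- \frac{1525782}{31} \approx -49219.0$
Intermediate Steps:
$w{\left(B \right)} = -60 + 3 B$ ($w{\left(B \right)} = -66 + \left(\left(2 B + B\right) + 6\right) = -66 + \left(3 B + 6\right) = -66 + \left(6 + 3 B\right) = -60 + 3 B$)
$- \frac{34740}{w{\left(82 \right)}} - 49032 = - \frac{34740}{-60 + 3 \cdot 82} - 49032 = - \frac{34740}{-60 + 246} - 49032 = - \frac{34740}{186} - 49032 = \left(-34740\right) \frac{1}{186} - 49032 = - \frac{5790}{31} - 49032 = - \frac{1525782}{31}$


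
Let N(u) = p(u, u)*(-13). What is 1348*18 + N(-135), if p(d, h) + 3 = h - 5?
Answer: 26123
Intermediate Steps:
p(d, h) = -8 + h (p(d, h) = -3 + (h - 5) = -3 + (-5 + h) = -8 + h)
N(u) = 104 - 13*u (N(u) = (-8 + u)*(-13) = 104 - 13*u)
1348*18 + N(-135) = 1348*18 + (104 - 13*(-135)) = 24264 + (104 + 1755) = 24264 + 1859 = 26123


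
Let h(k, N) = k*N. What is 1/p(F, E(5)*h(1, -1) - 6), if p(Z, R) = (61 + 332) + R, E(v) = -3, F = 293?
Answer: 1/390 ≈ 0.0025641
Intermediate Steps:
h(k, N) = N*k
p(Z, R) = 393 + R
1/p(F, E(5)*h(1, -1) - 6) = 1/(393 + (-(-3) - 6)) = 1/(393 + (-3*(-1) - 6)) = 1/(393 + (3 - 6)) = 1/(393 - 3) = 1/390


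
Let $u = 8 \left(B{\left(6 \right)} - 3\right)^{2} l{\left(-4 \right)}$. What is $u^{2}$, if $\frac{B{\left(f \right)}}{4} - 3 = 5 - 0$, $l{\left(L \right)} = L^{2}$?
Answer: $11588091904$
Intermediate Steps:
$B{\left(f \right)} = 32$ ($B{\left(f \right)} = 12 + 4 \left(5 - 0\right) = 12 + 4 \left(5 + 0\right) = 12 + 4 \cdot 5 = 12 + 20 = 32$)
$u = 107648$ ($u = 8 \left(32 - 3\right)^{2} \left(-4\right)^{2} = 8 \cdot 29^{2} \cdot 16 = 8 \cdot 841 \cdot 16 = 6728 \cdot 16 = 107648$)
$u^{2} = 107648^{2} = 11588091904$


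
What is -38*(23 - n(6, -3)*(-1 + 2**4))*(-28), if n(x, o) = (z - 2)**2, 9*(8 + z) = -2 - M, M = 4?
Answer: -5374264/3 ≈ -1.7914e+6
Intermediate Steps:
z = -26/3 (z = -8 + (-2 - 1*4)/9 = -8 + (-2 - 4)/9 = -8 + (1/9)*(-6) = -8 - 2/3 = -26/3 ≈ -8.6667)
n(x, o) = 1024/9 (n(x, o) = (-26/3 - 2)**2 = (-32/3)**2 = 1024/9)
-38*(23 - n(6, -3)*(-1 + 2**4))*(-28) = -38*(23 - 1024*(-1 + 2**4)/9)*(-28) = -38*(23 - 1024*(-1 + 16)/9)*(-28) = -38*(23 - 1024*15/9)*(-28) = -38*(23 - 1*5120/3)*(-28) = -38*(23 - 5120/3)*(-28) = -38*(-5051/3)*(-28) = (191938/3)*(-28) = -5374264/3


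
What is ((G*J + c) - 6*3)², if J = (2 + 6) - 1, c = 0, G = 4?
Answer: 100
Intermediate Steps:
J = 7 (J = 8 - 1 = 7)
((G*J + c) - 6*3)² = ((4*7 + 0) - 6*3)² = ((28 + 0) - 18)² = (28 - 18)² = 10² = 100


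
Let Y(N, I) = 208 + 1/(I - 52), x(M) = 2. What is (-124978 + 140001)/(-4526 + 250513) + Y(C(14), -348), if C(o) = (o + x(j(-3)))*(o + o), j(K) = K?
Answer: 20471881613/98394800 ≈ 208.06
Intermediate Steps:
C(o) = 2*o*(2 + o) (C(o) = (o + 2)*(o + o) = (2 + o)*(2*o) = 2*o*(2 + o))
Y(N, I) = 208 + 1/(-52 + I)
(-124978 + 140001)/(-4526 + 250513) + Y(C(14), -348) = (-124978 + 140001)/(-4526 + 250513) + (-10815 + 208*(-348))/(-52 - 348) = 15023/245987 + (-10815 - 72384)/(-400) = 15023*(1/245987) - 1/400*(-83199) = 15023/245987 + 83199/400 = 20471881613/98394800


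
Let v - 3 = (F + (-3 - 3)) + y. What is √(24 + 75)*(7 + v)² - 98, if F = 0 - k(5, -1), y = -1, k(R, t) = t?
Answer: -98 + 48*√11 ≈ 61.198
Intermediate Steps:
F = 1 (F = 0 - 1*(-1) = 0 + 1 = 1)
v = -3 (v = 3 + ((1 + (-3 - 3)) - 1) = 3 + ((1 - 6) - 1) = 3 + (-5 - 1) = 3 - 6 = -3)
√(24 + 75)*(7 + v)² - 98 = √(24 + 75)*(7 - 3)² - 98 = √99*4² - 98 = (3*√11)*16 - 98 = 48*√11 - 98 = -98 + 48*√11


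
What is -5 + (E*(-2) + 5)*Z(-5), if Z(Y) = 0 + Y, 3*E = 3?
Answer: -20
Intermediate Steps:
E = 1 (E = (⅓)*3 = 1)
Z(Y) = Y
-5 + (E*(-2) + 5)*Z(-5) = -5 + (1*(-2) + 5)*(-5) = -5 + (-2 + 5)*(-5) = -5 + 3*(-5) = -5 - 15 = -20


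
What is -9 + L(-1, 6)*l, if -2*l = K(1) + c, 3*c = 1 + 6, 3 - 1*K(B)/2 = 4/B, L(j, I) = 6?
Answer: -10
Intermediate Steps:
K(B) = 6 - 8/B
c = 7/3 (c = (1 + 6)/3 = (⅓)*7 = 7/3 ≈ 2.3333)
l = -⅙ (l = -((6 - 8/1) + 7/3)/2 = -((6 - 8*1) + 7/3)/2 = -((6 - 8) + 7/3)/2 = -(-2 + 7/3)/2 = -½*⅓ = -⅙ ≈ -0.16667)
-9 + L(-1, 6)*l = -9 + 6*(-⅙) = -9 - 1 = -10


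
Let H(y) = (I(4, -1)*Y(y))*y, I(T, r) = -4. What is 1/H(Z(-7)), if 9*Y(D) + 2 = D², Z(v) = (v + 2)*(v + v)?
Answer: -9/1371440 ≈ -6.5624e-6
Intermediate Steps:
Z(v) = 2*v*(2 + v) (Z(v) = (2 + v)*(2*v) = 2*v*(2 + v))
Y(D) = -2/9 + D²/9
H(y) = y*(8/9 - 4*y²/9) (H(y) = (-4*(-2/9 + y²/9))*y = (8/9 - 4*y²/9)*y = y*(8/9 - 4*y²/9))
1/H(Z(-7)) = 1/(4*(2*(-7)*(2 - 7))*(2 - (2*(-7)*(2 - 7))²)/9) = 1/(4*(2*(-7)*(-5))*(2 - (2*(-7)*(-5))²)/9) = 1/((4/9)*70*(2 - 1*70²)) = 1/((4/9)*70*(2 - 1*4900)) = 1/((4/9)*70*(2 - 4900)) = 1/((4/9)*70*(-4898)) = 1/(-1371440/9) = -9/1371440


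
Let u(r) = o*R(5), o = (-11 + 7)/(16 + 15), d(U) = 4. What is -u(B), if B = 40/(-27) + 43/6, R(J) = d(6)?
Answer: 16/31 ≈ 0.51613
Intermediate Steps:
R(J) = 4
B = 307/54 (B = 40*(-1/27) + 43*(⅙) = -40/27 + 43/6 = 307/54 ≈ 5.6852)
o = -4/31 ≈ -0.12903
u(r) = -16/31 (u(r) = -4/31*4 = -16/31)
-u(B) = -1*(-16/31) = 16/31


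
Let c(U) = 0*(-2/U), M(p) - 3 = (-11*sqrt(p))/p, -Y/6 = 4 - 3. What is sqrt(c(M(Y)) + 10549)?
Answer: sqrt(10549) ≈ 102.71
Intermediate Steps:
Y = -6 (Y = -6*(4 - 3) = -6*1 = -6)
M(p) = 3 - 11/sqrt(p) (M(p) = 3 + (-11*sqrt(p))/p = 3 - 11/sqrt(p))
c(U) = 0
sqrt(c(M(Y)) + 10549) = sqrt(0 + 10549) = sqrt(10549)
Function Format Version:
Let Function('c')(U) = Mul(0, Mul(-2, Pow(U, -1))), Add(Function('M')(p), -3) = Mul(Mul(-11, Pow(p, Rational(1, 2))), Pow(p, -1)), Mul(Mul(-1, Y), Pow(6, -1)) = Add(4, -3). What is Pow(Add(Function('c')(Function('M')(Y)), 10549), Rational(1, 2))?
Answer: Pow(10549, Rational(1, 2)) ≈ 102.71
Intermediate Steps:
Y = -6 (Y = Mul(-6, Add(4, -3)) = Mul(-6, 1) = -6)
Function('M')(p) = Add(3, Mul(-11, Pow(p, Rational(-1, 2)))) (Function('M')(p) = Add(3, Mul(Mul(-11, Pow(p, Rational(1, 2))), Pow(p, -1))) = Add(3, Mul(-11, Pow(p, Rational(-1, 2)))))
Function('c')(U) = 0
Pow(Add(Function('c')(Function('M')(Y)), 10549), Rational(1, 2)) = Pow(Add(0, 10549), Rational(1, 2)) = Pow(10549, Rational(1, 2))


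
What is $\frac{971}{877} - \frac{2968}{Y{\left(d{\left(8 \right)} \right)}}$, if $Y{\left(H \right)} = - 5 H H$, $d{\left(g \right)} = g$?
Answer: $\frac{364207}{35080} \approx 10.382$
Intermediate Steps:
$Y{\left(H \right)} = - 5 H^{2}$
$\frac{971}{877} - \frac{2968}{Y{\left(d{\left(8 \right)} \right)}} = \frac{971}{877} - \frac{2968}{\left(-5\right) 8^{2}} = 971 \cdot \frac{1}{877} - \frac{2968}{\left(-5\right) 64} = \frac{971}{877} - \frac{2968}{-320} = \frac{971}{877} - - \frac{371}{40} = \frac{971}{877} + \frac{371}{40} = \frac{364207}{35080}$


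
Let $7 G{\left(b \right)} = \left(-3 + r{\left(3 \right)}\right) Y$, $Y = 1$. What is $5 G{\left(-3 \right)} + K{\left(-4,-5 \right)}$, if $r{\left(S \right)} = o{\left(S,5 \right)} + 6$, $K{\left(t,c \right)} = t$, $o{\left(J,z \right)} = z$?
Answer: $\frac{12}{7} \approx 1.7143$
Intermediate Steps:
$r{\left(S \right)} = 11$ ($r{\left(S \right)} = 5 + 6 = 11$)
$G{\left(b \right)} = \frac{8}{7}$ ($G{\left(b \right)} = \frac{\left(-3 + 11\right) 1}{7} = \frac{8 \cdot 1}{7} = \frac{1}{7} \cdot 8 = \frac{8}{7}$)
$5 G{\left(-3 \right)} + K{\left(-4,-5 \right)} = 5 \cdot \frac{8}{7} - 4 = \frac{40}{7} - 4 = \frac{12}{7}$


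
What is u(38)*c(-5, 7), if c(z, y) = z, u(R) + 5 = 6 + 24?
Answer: -125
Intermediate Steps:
u(R) = 25 (u(R) = -5 + (6 + 24) = -5 + 30 = 25)
u(38)*c(-5, 7) = 25*(-5) = -125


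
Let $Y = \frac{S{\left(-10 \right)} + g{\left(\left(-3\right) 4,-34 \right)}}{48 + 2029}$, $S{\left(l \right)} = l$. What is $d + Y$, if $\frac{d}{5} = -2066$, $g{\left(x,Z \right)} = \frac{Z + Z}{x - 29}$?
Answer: $- \frac{879672152}{85157} \approx -10330.0$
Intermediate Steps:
$g{\left(x,Z \right)} = \frac{2 Z}{-29 + x}$
$d = -10330$ ($d = 5 \left(-2066\right) = -10330$)
$Y = - \frac{342}{85157}$ ($Y = \frac{-10 + 2 \left(-34\right) \frac{1}{-29 - 12}}{48 + 2029} = \frac{-10 + 2 \left(-34\right) \frac{1}{-29 - 12}}{2077} = \left(-10 + 2 \left(-34\right) \frac{1}{-41}\right) \frac{1}{2077} = \left(-10 + 2 \left(-34\right) \left(- \frac{1}{41}\right)\right) \frac{1}{2077} = \left(-10 + \frac{68}{41}\right) \frac{1}{2077} = \left(- \frac{342}{41}\right) \frac{1}{2077} = - \frac{342}{85157} \approx -0.0040161$)
$d + Y = -10330 - \frac{342}{85157} = - \frac{879672152}{85157}$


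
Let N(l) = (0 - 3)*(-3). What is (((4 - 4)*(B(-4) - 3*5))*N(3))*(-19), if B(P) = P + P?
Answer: 0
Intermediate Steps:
N(l) = 9 (N(l) = -3*(-3) = 9)
B(P) = 2*P
(((4 - 4)*(B(-4) - 3*5))*N(3))*(-19) = (((4 - 4)*(2*(-4) - 3*5))*9)*(-19) = ((0*(-8 - 15))*9)*(-19) = ((0*(-23))*9)*(-19) = (0*9)*(-19) = 0*(-19) = 0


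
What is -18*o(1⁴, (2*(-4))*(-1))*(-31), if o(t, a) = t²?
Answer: 558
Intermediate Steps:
-18*o(1⁴, (2*(-4))*(-1))*(-31) = -18*(1⁴)²*(-31) = -18*1²*(-31) = -18*1*(-31) = -18*(-31) = 558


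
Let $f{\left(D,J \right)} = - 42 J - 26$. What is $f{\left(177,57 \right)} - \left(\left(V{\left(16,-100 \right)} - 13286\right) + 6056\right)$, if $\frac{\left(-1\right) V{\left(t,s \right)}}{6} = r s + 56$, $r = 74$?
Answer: $-39254$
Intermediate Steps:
$f{\left(D,J \right)} = -26 - 42 J$
$V{\left(t,s \right)} = -336 - 444 s$ ($V{\left(t,s \right)} = - 6 \left(74 s + 56\right) = - 6 \left(56 + 74 s\right) = -336 - 444 s$)
$f{\left(177,57 \right)} - \left(\left(V{\left(16,-100 \right)} - 13286\right) + 6056\right) = \left(-26 - 2394\right) - \left(\left(\left(-336 - -44400\right) - 13286\right) + 6056\right) = \left(-26 - 2394\right) - \left(\left(\left(-336 + 44400\right) - 13286\right) + 6056\right) = -2420 - \left(\left(44064 - 13286\right) + 6056\right) = -2420 - \left(30778 + 6056\right) = -2420 - 36834 = -39254$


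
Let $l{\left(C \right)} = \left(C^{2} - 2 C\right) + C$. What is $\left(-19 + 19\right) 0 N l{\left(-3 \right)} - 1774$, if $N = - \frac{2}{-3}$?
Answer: $-1774$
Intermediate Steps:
$N = \frac{2}{3}$ ($N = \left(-2\right) \left(- \frac{1}{3}\right) = \frac{2}{3} \approx 0.66667$)
$l{\left(C \right)} = C^{2} - C$
$\left(-19 + 19\right) 0 N l{\left(-3 \right)} - 1774 = \left(-19 + 19\right) 0 \cdot \frac{2}{3} \left(- 3 \left(-1 - 3\right)\right) - 1774 = 0 \cdot 0 \left(\left(-3\right) \left(-4\right)\right) - 1774 = 0 \cdot 0 \cdot 12 - 1774 = 0 \cdot 0 - 1774 = 0 - 1774 = -1774$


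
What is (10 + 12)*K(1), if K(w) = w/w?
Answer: 22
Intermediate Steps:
K(w) = 1
(10 + 12)*K(1) = (10 + 12)*1 = 22*1 = 22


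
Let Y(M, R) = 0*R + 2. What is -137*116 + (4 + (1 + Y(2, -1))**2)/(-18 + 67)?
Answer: -778695/49 ≈ -15892.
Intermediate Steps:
Y(M, R) = 2 (Y(M, R) = 0 + 2 = 2)
-137*116 + (4 + (1 + Y(2, -1))**2)/(-18 + 67) = -137*116 + (4 + (1 + 2)**2)/(-18 + 67) = -15892 + (4 + 3**2)/49 = -15892 + (4 + 9)*(1/49) = -15892 + 13*(1/49) = -15892 + 13/49 = -778695/49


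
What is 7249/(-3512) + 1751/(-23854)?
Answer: -89533579/41887624 ≈ -2.1375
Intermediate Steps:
7249/(-3512) + 1751/(-23854) = 7249*(-1/3512) + 1751*(-1/23854) = -7249/3512 - 1751/23854 = -89533579/41887624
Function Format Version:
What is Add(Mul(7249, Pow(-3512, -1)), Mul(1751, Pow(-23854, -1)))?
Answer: Rational(-89533579, 41887624) ≈ -2.1375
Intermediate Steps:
Add(Mul(7249, Pow(-3512, -1)), Mul(1751, Pow(-23854, -1))) = Add(Mul(7249, Rational(-1, 3512)), Mul(1751, Rational(-1, 23854))) = Add(Rational(-7249, 3512), Rational(-1751, 23854)) = Rational(-89533579, 41887624)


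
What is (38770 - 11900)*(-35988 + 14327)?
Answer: -582031070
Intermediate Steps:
(38770 - 11900)*(-35988 + 14327) = 26870*(-21661) = -582031070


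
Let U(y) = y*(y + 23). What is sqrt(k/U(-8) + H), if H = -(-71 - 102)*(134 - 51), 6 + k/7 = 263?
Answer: sqrt(51638430)/60 ≈ 119.77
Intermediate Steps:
k = 1799 (k = -42 + 7*263 = -42 + 1841 = 1799)
U(y) = y*(23 + y)
H = 14359 (H = -(-173)*83 = -1*(-14359) = 14359)
sqrt(k/U(-8) + H) = sqrt(1799/((-8*(23 - 8))) + 14359) = sqrt(1799/((-8*15)) + 14359) = sqrt(1799/(-120) + 14359) = sqrt(1799*(-1/120) + 14359) = sqrt(-1799/120 + 14359) = sqrt(1721281/120) = sqrt(51638430)/60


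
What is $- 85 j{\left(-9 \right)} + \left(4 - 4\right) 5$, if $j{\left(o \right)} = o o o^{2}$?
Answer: $-557685$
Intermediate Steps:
$j{\left(o \right)} = o^{4}$ ($j{\left(o \right)} = o^{2} o^{2} = o^{4}$)
$- 85 j{\left(-9 \right)} + \left(4 - 4\right) 5 = - 85 \left(-9\right)^{4} + \left(4 - 4\right) 5 = \left(-85\right) 6561 + 0 \cdot 5 = -557685 + 0 = -557685$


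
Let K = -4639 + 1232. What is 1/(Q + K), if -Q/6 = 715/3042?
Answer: -39/132928 ≈ -0.00029339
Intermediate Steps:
K = -3407
Q = -55/39 (Q = -4290/3042 = -6*55/234 = -55/39 ≈ -1.4103)
1/(Q + K) = 1/(-55/39 - 3407) = 1/(-132928/39) = -39/132928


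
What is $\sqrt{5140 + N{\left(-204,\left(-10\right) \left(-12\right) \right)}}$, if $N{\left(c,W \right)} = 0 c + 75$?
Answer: $\sqrt{5215} \approx 72.215$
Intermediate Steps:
$N{\left(c,W \right)} = 75$ ($N{\left(c,W \right)} = 0 + 75 = 75$)
$\sqrt{5140 + N{\left(-204,\left(-10\right) \left(-12\right) \right)}} = \sqrt{5140 + 75} = \sqrt{5215}$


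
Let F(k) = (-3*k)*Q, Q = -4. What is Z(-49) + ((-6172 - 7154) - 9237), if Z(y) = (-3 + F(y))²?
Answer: 326718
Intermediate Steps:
F(k) = 12*k (F(k) = -3*k*(-4) = 12*k)
Z(y) = (-3 + 12*y)²
Z(-49) + ((-6172 - 7154) - 9237) = 9*(-1 + 4*(-49))² + ((-6172 - 7154) - 9237) = 9*(-1 - 196)² + (-13326 - 9237) = 9*(-197)² - 22563 = 9*38809 - 22563 = 349281 - 22563 = 326718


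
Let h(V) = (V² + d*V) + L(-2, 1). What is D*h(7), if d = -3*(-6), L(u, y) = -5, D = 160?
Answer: 27200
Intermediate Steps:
d = 18
h(V) = -5 + V² + 18*V (h(V) = (V² + 18*V) - 5 = -5 + V² + 18*V)
D*h(7) = 160*(-5 + 7² + 18*7) = 160*(-5 + 49 + 126) = 160*170 = 27200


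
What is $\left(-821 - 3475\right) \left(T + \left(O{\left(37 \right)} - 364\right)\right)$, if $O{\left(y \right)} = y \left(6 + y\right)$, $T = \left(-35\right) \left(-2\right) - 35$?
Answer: $-5421552$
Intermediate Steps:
$T = 35$ ($T = 70 - 35 = 35$)
$\left(-821 - 3475\right) \left(T + \left(O{\left(37 \right)} - 364\right)\right) = \left(-821 - 3475\right) \left(35 + \left(37 \left(6 + 37\right) - 364\right)\right) = - 4296 \left(35 + \left(37 \cdot 43 - 364\right)\right) = - 4296 \left(35 + \left(1591 - 364\right)\right) = - 4296 \left(35 + 1227\right) = \left(-4296\right) 1262 = -5421552$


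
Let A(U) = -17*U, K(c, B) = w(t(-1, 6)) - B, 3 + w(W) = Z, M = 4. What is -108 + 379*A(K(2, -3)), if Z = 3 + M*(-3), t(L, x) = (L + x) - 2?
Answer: 57879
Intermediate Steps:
t(L, x) = -2 + L + x
Z = -9 (Z = 3 + 4*(-3) = 3 - 12 = -9)
w(W) = -12 (w(W) = -3 - 9 = -12)
K(c, B) = -12 - B
-108 + 379*A(K(2, -3)) = -108 + 379*(-17*(-12 - 1*(-3))) = -108 + 379*(-17*(-12 + 3)) = -108 + 379*(-17*(-9)) = -108 + 379*153 = -108 + 57987 = 57879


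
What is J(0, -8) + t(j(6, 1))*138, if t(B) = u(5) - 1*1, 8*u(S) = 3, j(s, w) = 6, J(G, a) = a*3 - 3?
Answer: -453/4 ≈ -113.25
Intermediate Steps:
J(G, a) = -3 + 3*a (J(G, a) = 3*a - 3 = -3 + 3*a)
u(S) = 3/8 (u(S) = (⅛)*3 = 3/8)
t(B) = -5/8 (t(B) = 3/8 - 1*1 = 3/8 - 1 = -5/8)
J(0, -8) + t(j(6, 1))*138 = (-3 + 3*(-8)) - 5/8*138 = (-3 - 24) - 345/4 = -27 - 345/4 = -453/4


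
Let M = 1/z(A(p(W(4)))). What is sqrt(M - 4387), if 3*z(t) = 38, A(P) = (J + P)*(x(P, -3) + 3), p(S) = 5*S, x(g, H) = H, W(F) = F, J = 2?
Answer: I*sqrt(6334714)/38 ≈ 66.234*I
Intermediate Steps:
A(P) = 0 (A(P) = (2 + P)*(-3 + 3) = (2 + P)*0 = 0)
z(t) = 38/3 (z(t) = (1/3)*38 = 38/3)
M = 3/38 (M = 1/(38/3) = 3/38 ≈ 0.078947)
sqrt(M - 4387) = sqrt(3/38 - 4387) = sqrt(-166703/38) = I*sqrt(6334714)/38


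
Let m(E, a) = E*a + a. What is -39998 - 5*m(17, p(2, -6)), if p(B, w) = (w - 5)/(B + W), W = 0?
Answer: -39503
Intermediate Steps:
p(B, w) = (-5 + w)/B (p(B, w) = (w - 5)/(B + 0) = (-5 + w)/B)
m(E, a) = a + E*a
-39998 - 5*m(17, p(2, -6)) = -39998 - 5*(-5 - 6)/2*(1 + 17) = -39998 - 5*(½)*(-11)*18 = -39998 - (-55)*18/2 = -39998 - 5*(-99) = -39998 + 495 = -39503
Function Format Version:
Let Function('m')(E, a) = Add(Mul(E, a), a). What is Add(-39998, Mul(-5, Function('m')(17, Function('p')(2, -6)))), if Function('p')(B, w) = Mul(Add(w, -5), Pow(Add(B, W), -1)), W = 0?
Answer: -39503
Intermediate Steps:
Function('p')(B, w) = Mul(Pow(B, -1), Add(-5, w)) (Function('p')(B, w) = Mul(Add(w, -5), Pow(Add(B, 0), -1)) = Mul(Add(-5, w), Pow(B, -1)) = Mul(Pow(B, -1), Add(-5, w)))
Function('m')(E, a) = Add(a, Mul(E, a))
Add(-39998, Mul(-5, Function('m')(17, Function('p')(2, -6)))) = Add(-39998, Mul(-5, Mul(Mul(Pow(2, -1), Add(-5, -6)), Add(1, 17)))) = Add(-39998, Mul(-5, Mul(Mul(Rational(1, 2), -11), 18))) = Add(-39998, Mul(-5, Mul(Rational(-11, 2), 18))) = Add(-39998, Mul(-5, -99)) = Add(-39998, 495) = -39503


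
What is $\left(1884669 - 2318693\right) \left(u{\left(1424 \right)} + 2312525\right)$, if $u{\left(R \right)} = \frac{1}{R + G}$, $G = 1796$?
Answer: $- \frac{807971537341506}{805} \approx -1.0037 \cdot 10^{12}$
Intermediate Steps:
$u{\left(R \right)} = \frac{1}{1796 + R}$ ($u{\left(R \right)} = \frac{1}{R + 1796} = \frac{1}{1796 + R}$)
$\left(1884669 - 2318693\right) \left(u{\left(1424 \right)} + 2312525\right) = \left(1884669 - 2318693\right) \left(\frac{1}{1796 + 1424} + 2312525\right) = - 434024 \left(\frac{1}{3220} + 2312525\right) = \left(-434024\right) \frac{7446330501}{3220} = - \frac{807971537341506}{805}$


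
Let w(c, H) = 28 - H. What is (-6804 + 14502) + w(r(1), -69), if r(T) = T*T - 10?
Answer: 7795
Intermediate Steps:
r(T) = -10 + T² (r(T) = T² - 10 = -10 + T²)
(-6804 + 14502) + w(r(1), -69) = (-6804 + 14502) + (28 - 1*(-69)) = 7698 + (28 + 69) = 7698 + 97 = 7795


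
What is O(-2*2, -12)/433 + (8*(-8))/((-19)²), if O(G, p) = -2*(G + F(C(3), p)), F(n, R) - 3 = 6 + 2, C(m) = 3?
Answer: -32766/156313 ≈ -0.20962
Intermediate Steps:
F(n, R) = 11 (F(n, R) = 3 + (6 + 2) = 3 + 8 = 11)
O(G, p) = -22 - 2*G (O(G, p) = -2*(G + 11) = -2*(11 + G) = -22 - 2*G)
O(-2*2, -12)/433 + (8*(-8))/((-19)²) = (-22 - (-4)*2)/433 + (8*(-8))/((-19)²) = (-22 - 2*(-4))*(1/433) - 64/361 = (-22 + 8)*(1/433) - 64*1/361 = -14*1/433 - 64/361 = -14/433 - 64/361 = -32766/156313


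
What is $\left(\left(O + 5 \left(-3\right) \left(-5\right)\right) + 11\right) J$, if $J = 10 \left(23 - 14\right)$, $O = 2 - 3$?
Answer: $7650$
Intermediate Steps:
$O = -1$
$J = 90$ ($J = 10 \cdot 9 = 90$)
$\left(\left(O + 5 \left(-3\right) \left(-5\right)\right) + 11\right) J = \left(\left(-1 + 5 \left(-3\right) \left(-5\right)\right) + 11\right) 90 = \left(\left(-1 - -75\right) + 11\right) 90 = \left(\left(-1 + 75\right) + 11\right) 90 = \left(74 + 11\right) 90 = 85 \cdot 90 = 7650$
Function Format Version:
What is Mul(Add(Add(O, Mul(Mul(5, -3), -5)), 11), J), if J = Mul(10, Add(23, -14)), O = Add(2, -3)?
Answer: 7650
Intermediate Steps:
O = -1
J = 90 (J = Mul(10, 9) = 90)
Mul(Add(Add(O, Mul(Mul(5, -3), -5)), 11), J) = Mul(Add(Add(-1, Mul(Mul(5, -3), -5)), 11), 90) = Mul(Add(Add(-1, Mul(-15, -5)), 11), 90) = Mul(Add(Add(-1, 75), 11), 90) = Mul(Add(74, 11), 90) = Mul(85, 90) = 7650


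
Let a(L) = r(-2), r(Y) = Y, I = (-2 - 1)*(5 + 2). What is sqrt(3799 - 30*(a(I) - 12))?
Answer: sqrt(4219) ≈ 64.954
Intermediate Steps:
I = -21 (I = -3*7 = -21)
a(L) = -2
sqrt(3799 - 30*(a(I) - 12)) = sqrt(3799 - 30*(-2 - 12)) = sqrt(3799 - 30*(-14)) = sqrt(3799 + 420) = sqrt(4219)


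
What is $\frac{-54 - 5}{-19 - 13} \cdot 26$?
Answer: $\frac{767}{16} \approx 47.938$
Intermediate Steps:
$\frac{-54 - 5}{-19 - 13} \cdot 26 = - \frac{59}{-32} \cdot 26 = \left(-59\right) \left(- \frac{1}{32}\right) 26 = \frac{59}{32} \cdot 26 = \frac{767}{16}$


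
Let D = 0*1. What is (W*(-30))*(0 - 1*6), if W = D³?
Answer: 0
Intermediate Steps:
D = 0
W = 0 (W = 0³ = 0)
(W*(-30))*(0 - 1*6) = (0*(-30))*(0 - 1*6) = 0*(0 - 6) = 0*(-6) = 0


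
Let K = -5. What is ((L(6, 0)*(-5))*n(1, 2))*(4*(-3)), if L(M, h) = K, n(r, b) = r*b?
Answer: -600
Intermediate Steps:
n(r, b) = b*r
L(M, h) = -5
((L(6, 0)*(-5))*n(1, 2))*(4*(-3)) = ((-5*(-5))*(2*1))*(4*(-3)) = (25*2)*(-12) = 50*(-12) = -600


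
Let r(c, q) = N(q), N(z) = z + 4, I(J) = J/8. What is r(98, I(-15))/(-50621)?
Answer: -17/404968 ≈ -4.1979e-5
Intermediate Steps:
I(J) = J/8 (I(J) = J*(⅛) = J/8)
N(z) = 4 + z
r(c, q) = 4 + q
r(98, I(-15))/(-50621) = (4 + (⅛)*(-15))/(-50621) = (4 - 15/8)*(-1/50621) = (17/8)*(-1/50621) = -17/404968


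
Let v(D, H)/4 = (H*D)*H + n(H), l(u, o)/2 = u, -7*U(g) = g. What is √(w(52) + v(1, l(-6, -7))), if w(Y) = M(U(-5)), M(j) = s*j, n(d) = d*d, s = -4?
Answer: 2*√14077/7 ≈ 33.899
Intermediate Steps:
U(g) = -g/7
l(u, o) = 2*u
n(d) = d²
M(j) = -4*j
v(D, H) = 4*H² + 4*D*H² (v(D, H) = 4*((H*D)*H + H²) = 4*((D*H)*H + H²) = 4*(D*H² + H²) = 4*(H² + D*H²) = 4*H² + 4*D*H²)
w(Y) = -20/7 (w(Y) = -(-4)*(-5)/7 = -4*5/7 = -20/7)
√(w(52) + v(1, l(-6, -7))) = √(-20/7 + 4*(2*(-6))²*(1 + 1)) = √(-20/7 + 4*(-12)²*2) = √(-20/7 + 4*144*2) = √(-20/7 + 1152) = √(8044/7) = 2*√14077/7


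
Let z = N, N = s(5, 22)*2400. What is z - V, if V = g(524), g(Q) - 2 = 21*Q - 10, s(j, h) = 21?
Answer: 39404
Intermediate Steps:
g(Q) = -8 + 21*Q (g(Q) = 2 + (21*Q - 10) = 2 + (-10 + 21*Q) = -8 + 21*Q)
N = 50400 (N = 21*2400 = 50400)
V = 10996 (V = -8 + 21*524 = -8 + 11004 = 10996)
z = 50400
z - V = 50400 - 1*10996 = 50400 - 10996 = 39404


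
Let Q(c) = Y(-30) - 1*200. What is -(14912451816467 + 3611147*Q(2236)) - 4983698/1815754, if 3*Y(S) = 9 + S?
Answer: -13537993372978984175/907877 ≈ -1.4912e+13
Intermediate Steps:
Y(S) = 3 + S/3 (Y(S) = (9 + S)/3 = 3 + S/3)
Q(c) = -207 (Q(c) = (3 + (1/3)*(-30)) - 1*200 = (3 - 10) - 200 = -7 - 200 = -207)
-(14912451816467 + 3611147*Q(2236)) - 4983698/1815754 = -3611147/(1/(-207 + 4129561)) - 4983698/1815754 = -3611147/(1/4129354) - 4983698*1/1815754 = -3611147/1/4129354 - 2491849/907877 = -3611147*4129354 - 2491849/907877 = -14911704309038 - 2491849/907877 = -13537993372978984175/907877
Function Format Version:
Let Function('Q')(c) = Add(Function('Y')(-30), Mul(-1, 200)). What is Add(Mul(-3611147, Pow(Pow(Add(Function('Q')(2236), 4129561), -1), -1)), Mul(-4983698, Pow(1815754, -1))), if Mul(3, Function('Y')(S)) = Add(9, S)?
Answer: Rational(-13537993372978984175, 907877) ≈ -1.4912e+13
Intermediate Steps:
Function('Y')(S) = Add(3, Mul(Rational(1, 3), S)) (Function('Y')(S) = Mul(Rational(1, 3), Add(9, S)) = Add(3, Mul(Rational(1, 3), S)))
Function('Q')(c) = -207 (Function('Q')(c) = Add(Add(3, Mul(Rational(1, 3), -30)), Mul(-1, 200)) = Add(Add(3, -10), -200) = Add(-7, -200) = -207)
Add(Mul(-3611147, Pow(Pow(Add(Function('Q')(2236), 4129561), -1), -1)), Mul(-4983698, Pow(1815754, -1))) = Add(Mul(-3611147, Pow(Pow(Add(-207, 4129561), -1), -1)), Mul(-4983698, Pow(1815754, -1))) = Add(Mul(-3611147, Pow(Pow(4129354, -1), -1)), Mul(-4983698, Rational(1, 1815754))) = Add(Mul(-3611147, Pow(Rational(1, 4129354), -1)), Rational(-2491849, 907877)) = Add(Mul(-3611147, 4129354), Rational(-2491849, 907877)) = Add(-14911704309038, Rational(-2491849, 907877)) = Rational(-13537993372978984175, 907877)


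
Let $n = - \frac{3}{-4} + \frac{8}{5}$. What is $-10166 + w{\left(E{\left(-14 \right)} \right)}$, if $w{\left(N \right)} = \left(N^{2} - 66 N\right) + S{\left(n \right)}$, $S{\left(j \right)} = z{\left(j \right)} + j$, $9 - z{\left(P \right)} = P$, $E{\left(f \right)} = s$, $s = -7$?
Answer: $-9646$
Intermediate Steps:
$E{\left(f \right)} = -7$
$z{\left(P \right)} = 9 - P$
$n = \frac{47}{20}$ ($n = \left(-3\right) \left(- \frac{1}{4}\right) + 8 \cdot \frac{1}{5} = \frac{3}{4} + \frac{8}{5} = \frac{47}{20} \approx 2.35$)
$S{\left(j \right)} = 9$ ($S{\left(j \right)} = \left(9 - j\right) + j = 9$)
$w{\left(N \right)} = 9 + N^{2} - 66 N$ ($w{\left(N \right)} = \left(N^{2} - 66 N\right) + 9 = 9 + N^{2} - 66 N$)
$-10166 + w{\left(E{\left(-14 \right)} \right)} = -10166 + \left(9 + \left(-7\right)^{2} - -462\right) = -10166 + \left(9 + 49 + 462\right) = -10166 + 520 = -9646$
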